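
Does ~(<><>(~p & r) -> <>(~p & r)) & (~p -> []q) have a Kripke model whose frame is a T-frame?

1. ~(<><>(~p & r) -> <>(~p & r)) & (~p -> []q), 0
2. ~(<><>(~p & r) -> <>(~p & r)), 0   [&-rule on 1]
3. ~p -> []q, 0   [&-rule on 1]
4. <><>(~p & r), 0   [~->-rule on 2]
5. ~<>(~p & r), 0   [~->-rule on 2]
6. ~(~p & r), 0   [~<>-rule on 5 via 0R0]
7. []q, 0   [->-rule on 3 (branches; this branch)]
8. q, 0   [[]-rule on 7 via 0R0]
9. ~r, 0   [~&-rule on 6 (branches; this branch)]
10. <>(~p & r), 1   [<>-rule on 4: fresh world 1, 0R1]
11. ~(~p & r), 1   [~<>-rule on 5 via 0R1]
12. q, 1   [[]-rule on 7 via 0R1]
13. ~r, 1   [~&-rule on 11 (branches; this branch)]
14. ~p & r, 2   [<>-rule on 10: fresh world 2, 1R2]
15. ~p, 2   [&-rule on 14]
16. r, 2   [&-rule on 14]
Accessibility: 0R0, 0R1, 1R1, 1R2, 2R2

Yes, satisfiable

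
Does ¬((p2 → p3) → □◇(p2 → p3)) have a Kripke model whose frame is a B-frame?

Unsatisfiable

1. ¬((p2 → p3) → □◇(p2 → p3)), w0
2. p2 → p3, w0   [¬→-rule on 1]
3. ¬□◇(p2 → p3), w0   [¬→-rule on 1]
4. p3, w0   [→-rule on 2 (branches; this branch)]
5. ¬◇(p2 → p3), w1   [¬□-rule on 3: fresh world w1, w0Rw1]
6. ¬(p2 → p3), w0   [¬◇-rule on 5 via w1Rw0]
7. p2, w0   [¬→-rule on 6]
8. ¬p3, w0   [¬→-rule on 6]
Accessibility: w0Rw0, w0Rw1, w1Rw0, w1Rw1
Branch closes: p3 and ¬p3 both at w0.
All branches of the tableau close; one closing branch shown above.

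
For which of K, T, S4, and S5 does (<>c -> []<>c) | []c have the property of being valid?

S4-tableau for the negation ~((<>c -> []<>c) | []c):
1. ~((<>c -> []<>c) | []c), 0
2. ~(<>c -> []<>c), 0   [~|-rule on 1]
3. ~[]c, 0   [~|-rule on 1]
4. <>c, 0   [~->-rule on 2]
5. ~[]<>c, 0   [~->-rule on 2]
6. ~c, 1   [~[]-rule on 3: fresh world 1, 0R1]
7. c, 2   [<>-rule on 4: fresh world 2, 0R2]
8. ~<>c, 3   [~[]-rule on 5: fresh world 3, 0R3]
9. ~c, 3   [~<>-rule on 8 via 3R3]
Accessibility: 0R0, 0R1, 0R2, 0R3, 1R1, 2R2, 3R3
Complete open branch: countermodel on an S4-frame, so not valid in S4, nor in K, T (the same frame is also a K-frame and a T-frame).
S5-tableau for the negation ~((<>c -> []<>c) | []c):
1. ~((<>c -> []<>c) | []c), 0
2. ~(<>c -> []<>c), 0   [~|-rule on 1]
3. ~[]c, 0   [~|-rule on 1]
4. <>c, 0   [~->-rule on 2]
5. ~[]<>c, 0   [~->-rule on 2]
6. ~c, 1   [~[]-rule on 3: fresh world 1, 0R1]
7. c, 2   [<>-rule on 4: fresh world 2, 0R2]
8. ~<>c, 3   [~[]-rule on 5: fresh world 3, 0R3]
9. ~c, 0   [~<>-rule on 8 via 3R0]
10. ~c, 2   [~<>-rule on 8 via 3R2]
Accessibility: 0R0, 0R1, 0R2, 0R3, 1R0, 1R1, 1R2, 1R3, 2R0, 2R1, 2R2, 2R3, 3R0, 3R1, 3R2, 3R3
Branch closes: c and ~c both at 2.
Every branch closes (one shown): valid in S5.

S5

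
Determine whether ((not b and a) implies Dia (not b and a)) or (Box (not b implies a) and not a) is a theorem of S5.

Tableau for the negation not (((not b and a) implies Dia (not b and a)) or (Box (not b implies a) and not a)):
1. not (((not b and a) implies Dia (not b and a)) or (Box (not b implies a) and not a)), 0
2. not ((not b and a) implies Dia (not b and a)), 0   [neg-or-rule on 1]
3. not (Box (not b implies a) and not a), 0   [neg-or-rule on 1]
4. not b and a, 0   [neg-implies-rule on 2]
5. not Dia (not b and a), 0   [neg-implies-rule on 2]
6. not b, 0   [and-rule on 4]
7. a, 0   [and-rule on 4]
8. not (not b and a), 0   [neg-Dia-rule on 5 via 0R0]
9. not a, 0   [neg-and-rule on 8 (branches; this branch)]
Accessibility: 0R0
Branch closes: a and not a both at 0.
Every branch of the negation's tableau closes; the branch above is one of them.

Valid in S5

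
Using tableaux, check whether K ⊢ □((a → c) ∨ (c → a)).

Tableau for the negation ¬□((a → c) ∨ (c → a)):
1. ¬□((a → c) ∨ (c → a)), u
2. ¬((a → c) ∨ (c → a)), v
3. ¬(a → c), v
4. ¬(c → a), v
5. a, v
6. ¬c, v
7. c, v
8. ¬a, v
Accessibility: uRv
Branch closes: c and ¬c both at v.
All branches of the negation close; one closing branch shown above.

Valid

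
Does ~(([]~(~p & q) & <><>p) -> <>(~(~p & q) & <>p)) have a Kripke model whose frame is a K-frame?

1. ~(([]~(~p & q) & <><>p) -> <>(~(~p & q) & <>p)), w0
2. []~(~p & q) & <><>p, w0   [~->-rule on 1]
3. ~<>(~(~p & q) & <>p), w0   [~->-rule on 1]
4. []~(~p & q), w0   [&-rule on 2]
5. <><>p, w0   [&-rule on 2]
6. <>p, w1   [<>-rule on 5: fresh world w1, w0Rw1]
7. ~(~(~p & q) & <>p), w1   [~<>-rule on 3 via w0Rw1]
8. ~(~p & q), w1   [[]-rule on 4 via w0Rw1]
9. ~<>p, w1   [~&-rule on 7 (branches; this branch)]
10. ~q, w1   [~&-rule on 8 (branches; this branch)]
11. p, w2   [<>-rule on 6: fresh world w2, w1Rw2]
12. ~p, w2   [~<>-rule on 9 via w1Rw2]
Accessibility: w0Rw1, w1Rw2
Branch closes: p and ~p both at w2.
Every branch closes; the branch above is one of them.

Unsatisfiable (every branch closes)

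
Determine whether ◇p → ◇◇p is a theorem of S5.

Tableau for the negation ¬(◇p → ◇◇p):
1. ¬(◇p → ◇◇p), u
2. ◇p, u
3. ¬◇◇p, u
4. ¬◇p, u
5. ¬p, u
6. p, v
7. ¬◇p, v
8. ¬p, v
Accessibility: uRu, uRv, vRu, vRv
Branch closes: p and ¬p both at v.
All branches of the negation close; one closing branch shown above.

Valid in S5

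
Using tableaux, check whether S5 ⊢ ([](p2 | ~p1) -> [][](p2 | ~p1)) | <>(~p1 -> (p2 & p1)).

Valid

Tableau for the negation ~(([](p2 | ~p1) -> [][](p2 | ~p1)) | <>(~p1 -> (p2 & p1))):
1. ~(([](p2 | ~p1) -> [][](p2 | ~p1)) | <>(~p1 -> (p2 & p1))), 0
2. ~([](p2 | ~p1) -> [][](p2 | ~p1)), 0
3. ~<>(~p1 -> (p2 & p1)), 0
4. [](p2 | ~p1), 0
5. ~[][](p2 | ~p1), 0
6. ~(~p1 -> (p2 & p1)), 0
7. ~p1, 0
8. ~(p2 & p1), 0
9. p2 | ~p1, 0
10. ~[](p2 | ~p1), 1
11. ~(~p1 -> (p2 & p1)), 1
12. ~p1, 1
13. ~(p2 & p1), 1
14. p2 | ~p1, 1
15. ~(p2 | ~p1), 2
16. ~p2, 2
17. p1, 2
18. ~(~p1 -> (p2 & p1)), 2
19. ~p1, 2
20. ~(p2 & p1), 2
Accessibility: 0R0, 0R1, 0R2, 1R0, 1R1, 1R2, 2R0, 2R1, 2R2
Branch closes: p1 and ~p1 both at 2.
Every branch of the negation's tableau closes; the branch above is one of them.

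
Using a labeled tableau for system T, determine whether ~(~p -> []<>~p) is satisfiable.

1. ~(~p -> []<>~p), w0
2. ~p, w0   [~->-rule on 1]
3. ~[]<>~p, w0   [~->-rule on 1]
4. ~<>~p, w1   [~[]-rule on 3: fresh world w1, w0Rw1]
5. p, w1   [~<>-rule on 4 via w1Rw1]
Accessibility: w0Rw0, w0Rw1, w1Rw1

Satisfiable (open branch found)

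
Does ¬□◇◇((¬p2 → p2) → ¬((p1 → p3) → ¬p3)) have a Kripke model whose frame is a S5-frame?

Satisfiable (open branch found)

1. ¬□◇◇((¬p2 → p2) → ¬((p1 → p3) → ¬p3)), 0
2. ¬◇◇((¬p2 → p2) → ¬((p1 → p3) → ¬p3)), 1   [¬□-rule on 1: fresh world 1, 0R1]
3. ¬◇((¬p2 → p2) → ¬((p1 → p3) → ¬p3)), 0   [¬◇-rule on 2 via 1R0]
4. ¬◇((¬p2 → p2) → ¬((p1 → p3) → ¬p3)), 1   [¬◇-rule on 2 via 1R1]
5. ¬((¬p2 → p2) → ¬((p1 → p3) → ¬p3)), 0   [¬◇-rule on 3 via 0R0]
6. ¬p2 → p2, 0   [¬→-rule on 5]
7. (p1 → p3) → ¬p3, 0   [¬→-rule on 5]
8. ¬((¬p2 → p2) → ¬((p1 → p3) → ¬p3)), 1   [¬◇-rule on 3 via 0R1]
9. ¬p2 → p2, 1   [¬→-rule on 8]
10. (p1 → p3) → ¬p3, 1   [¬→-rule on 8]
11. p2, 0   [→-rule on 6 (branches; this branch)]
12. ¬p3, 0   [→-rule on 7 (branches; this branch)]
13. p2, 1   [→-rule on 9 (branches; this branch)]
14. ¬p3, 1   [→-rule on 10 (branches; this branch)]
Accessibility: 0R0, 0R1, 1R0, 1R1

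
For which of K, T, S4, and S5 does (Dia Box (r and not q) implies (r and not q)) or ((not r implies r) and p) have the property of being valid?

S5

S5-tableau for the negation not ((Dia Box (r and not q) implies (r and not q)) or ((not r implies r) and p)):
1. not ((Dia Box (r and not q) implies (r and not q)) or ((not r implies r) and p)), w0
2. not (Dia Box (r and not q) implies (r and not q)), w0
3. not ((not r implies r) and p), w0
4. Dia Box (r and not q), w0
5. not (r and not q), w0
6. not (not r implies r), w0
7. not r, w0
8. q, w0
9. Box (r and not q), w1
10. r and not q, w0
11. r, w0
12. not q, w0
Accessibility: w0Rw0, w0Rw1, w1Rw0, w1Rw1
Branch closes: r and not r both at w0.
Every branch closes (one shown): valid in S5.
S4-tableau for the negation not ((Dia Box (r and not q) implies (r and not q)) or ((not r implies r) and p)):
1. not ((Dia Box (r and not q) implies (r and not q)) or ((not r implies r) and p)), w0
2. not (Dia Box (r and not q) implies (r and not q)), w0
3. not ((not r implies r) and p), w0
4. Dia Box (r and not q), w0
5. not (r and not q), w0
6. not p, w0
7. q, w0
8. Box (r and not q), w1
9. r and not q, w1
10. r, w1
11. not q, w1
Accessibility: w0Rw0, w0Rw1, w1Rw1
Complete open branch: countermodel on an S4-frame, so not valid in S4, nor in K, T (the same frame is also a K-frame and a T-frame).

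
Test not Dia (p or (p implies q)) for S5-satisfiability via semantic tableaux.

No, unsatisfiable

1. not Dia (p or (p implies q)), w0
2. not (p or (p implies q)), w0
3. not p, w0
4. not (p implies q), w0
5. p, w0
6. not q, w0
Accessibility: w0Rw0
Branch closes: p and not p both at w0.
All branches of the tableau close; one closing branch shown above.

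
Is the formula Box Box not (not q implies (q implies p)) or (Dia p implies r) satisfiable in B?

Satisfiable

1. Box Box not (not q implies (q implies p)) or (Dia p implies r), w0
2. Dia p implies r, w0   [or-rule on 1 (branches; this branch)]
3. r, w0   [implies-rule on 2 (branches; this branch)]
Accessibility: w0Rw0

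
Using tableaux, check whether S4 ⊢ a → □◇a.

Tableau for the negation ¬(a → □◇a):
1. ¬(a → □◇a), 0
2. a, 0   [¬→-rule on 1]
3. ¬□◇a, 0   [¬→-rule on 1]
4. ¬◇a, 1   [¬□-rule on 3: fresh world 1, 0R1]
5. ¬a, 1   [¬◇-rule on 4 via 1R1]
Accessibility: 0R0, 0R1, 1R1
The negation has an open branch (countermodel exists).

No, not valid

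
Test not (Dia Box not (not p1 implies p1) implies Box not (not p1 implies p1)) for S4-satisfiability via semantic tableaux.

1. not (Dia Box not (not p1 implies p1) implies Box not (not p1 implies p1)), w0
2. Dia Box not (not p1 implies p1), w0
3. not Box not (not p1 implies p1), w0
4. Box not (not p1 implies p1), w1
5. not (not p1 implies p1), w1
6. not p1, w1
7. not p1 implies p1, w2
8. p1, w2
Accessibility: w0Rw0, w0Rw1, w0Rw2, w1Rw1, w2Rw2

Satisfiable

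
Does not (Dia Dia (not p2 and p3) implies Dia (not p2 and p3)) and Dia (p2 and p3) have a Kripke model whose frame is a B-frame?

Satisfiable (open branch found)

1. not (Dia Dia (not p2 and p3) implies Dia (not p2 and p3)) and Dia (p2 and p3), w0
2. not (Dia Dia (not p2 and p3) implies Dia (not p2 and p3)), w0   [and-rule on 1]
3. Dia (p2 and p3), w0   [and-rule on 1]
4. Dia Dia (not p2 and p3), w0   [neg-implies-rule on 2]
5. not Dia (not p2 and p3), w0   [neg-implies-rule on 2]
6. not (not p2 and p3), w0   [neg-Dia-rule on 5 via w0Rw0]
7. not p3, w0   [neg-and-rule on 6 (branches; this branch)]
8. p2 and p3, w1   [Dia-rule on 3: fresh world w1, w0Rw1]
9. p2, w1   [and-rule on 8]
10. p3, w1   [and-rule on 8]
11. not (not p2 and p3), w1   [neg-Dia-rule on 5 via w0Rw1]
12. Dia (not p2 and p3), w2   [Dia-rule on 4: fresh world w2, w0Rw2]
13. not (not p2 and p3), w2   [neg-Dia-rule on 5 via w0Rw2]
14. not p3, w2   [neg-and-rule on 13 (branches; this branch)]
15. not p2 and p3, w3   [Dia-rule on 12: fresh world w3, w2Rw3]
16. not p2, w3   [and-rule on 15]
17. p3, w3   [and-rule on 15]
Accessibility: w0Rw0, w0Rw1, w0Rw2, w1Rw0, w1Rw1, w2Rw0, w2Rw2, w2Rw3, w3Rw2, w3Rw3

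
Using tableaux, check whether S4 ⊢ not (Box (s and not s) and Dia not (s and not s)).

Tableau for the negation Box (s and not s) and Dia not (s and not s):
1. Box (s and not s) and Dia not (s and not s), w0
2. Box (s and not s), w0
3. Dia not (s and not s), w0
4. s and not s, w0
5. s, w0
6. not s, w0
Accessibility: w0Rw0
Branch closes: s and not s both at w0.
All branches of the negation close; one closing branch shown above.

Yes, valid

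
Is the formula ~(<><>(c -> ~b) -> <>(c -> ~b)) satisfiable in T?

1. ~(<><>(c -> ~b) -> <>(c -> ~b)), 0
2. <><>(c -> ~b), 0
3. ~<>(c -> ~b), 0
4. ~(c -> ~b), 0
5. c, 0
6. b, 0
7. <>(c -> ~b), 1
8. ~(c -> ~b), 1
9. c, 1
10. b, 1
11. c -> ~b, 2
12. ~b, 2
Accessibility: 0R0, 0R1, 1R1, 1R2, 2R2

Satisfiable (open branch found)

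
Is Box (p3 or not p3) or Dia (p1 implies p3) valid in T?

Valid in T

Tableau for the negation not (Box (p3 or not p3) or Dia (p1 implies p3)):
1. not (Box (p3 or not p3) or Dia (p1 implies p3)), 0
2. not Box (p3 or not p3), 0   [neg-or-rule on 1]
3. not Dia (p1 implies p3), 0   [neg-or-rule on 1]
4. not (p1 implies p3), 0   [neg-Dia-rule on 3 via 0R0]
5. p1, 0   [neg-implies-rule on 4]
6. not p3, 0   [neg-implies-rule on 4]
7. not (p3 or not p3), 1   [neg-Box-rule on 2: fresh world 1, 0R1]
8. not p3, 1   [neg-or-rule on 7]
9. p3, 1   [neg-or-rule on 7]
Accessibility: 0R0, 0R1, 1R1
Branch closes: p3 and not p3 both at 1.
Every branch of the negation's tableau closes; the branch above is one of them.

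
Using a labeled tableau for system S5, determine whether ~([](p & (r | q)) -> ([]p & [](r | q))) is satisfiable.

Unsatisfiable

1. ~([](p & (r | q)) -> ([]p & [](r | q))), w0
2. [](p & (r | q)), w0   [~->-rule on 1]
3. ~([]p & [](r | q)), w0   [~->-rule on 1]
4. p & (r | q), w0   [[]-rule on 2 via w0Rw0]
5. p, w0   [&-rule on 4]
6. r | q, w0   [&-rule on 4]
7. ~[](r | q), w0   [~&-rule on 3 (branches; this branch)]
8. q, w0   [|-rule on 6 (branches; this branch)]
9. ~(r | q), w1   [~[]-rule on 7: fresh world w1, w0Rw1]
10. ~r, w1   [~|-rule on 9]
11. ~q, w1   [~|-rule on 9]
12. p & (r | q), w1   [[]-rule on 2 via w0Rw1]
13. p, w1   [&-rule on 12]
14. r | q, w1   [&-rule on 12]
15. q, w1   [|-rule on 14 (branches; this branch)]
Accessibility: w0Rw0, w0Rw1, w1Rw0, w1Rw1
Branch closes: q and ~q both at w1.
All branches of the tableau close; one closing branch shown above.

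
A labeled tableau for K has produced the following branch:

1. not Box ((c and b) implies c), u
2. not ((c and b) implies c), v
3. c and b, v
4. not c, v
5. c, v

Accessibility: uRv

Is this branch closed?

Yes, closed

Both c and not c appear at v.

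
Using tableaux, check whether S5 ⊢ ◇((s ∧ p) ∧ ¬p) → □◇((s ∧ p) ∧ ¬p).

Valid

Tableau for the negation ¬(◇((s ∧ p) ∧ ¬p) → □◇((s ∧ p) ∧ ¬p)):
1. ¬(◇((s ∧ p) ∧ ¬p) → □◇((s ∧ p) ∧ ¬p)), u
2. ◇((s ∧ p) ∧ ¬p), u
3. ¬□◇((s ∧ p) ∧ ¬p), u
4. (s ∧ p) ∧ ¬p, v
5. s ∧ p, v
6. ¬p, v
7. s, v
8. p, v
Accessibility: uRu, uRv, vRu, vRv
Branch closes: p and ¬p both at v.
Every branch of the negation's tableau closes; the branch above is one of them.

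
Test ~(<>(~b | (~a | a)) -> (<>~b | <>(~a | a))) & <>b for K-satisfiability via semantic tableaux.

1. ~(<>(~b | (~a | a)) -> (<>~b | <>(~a | a))) & <>b, u
2. ~(<>(~b | (~a | a)) -> (<>~b | <>(~a | a))), u
3. <>b, u
4. <>(~b | (~a | a)), u
5. ~(<>~b | <>(~a | a)), u
6. ~<>~b, u
7. ~<>(~a | a), u
8. b, v
9. ~(~a | a), v
10. a, v
11. ~a, v
Accessibility: uRv
Branch closes: a and ~a both at v.
All branches of the tableau close; one closing branch shown above.

Unsatisfiable (every branch closes)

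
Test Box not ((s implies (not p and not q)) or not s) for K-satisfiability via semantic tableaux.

1. Box not ((s implies (not p and not q)) or not s), 0

Satisfiable (open branch found)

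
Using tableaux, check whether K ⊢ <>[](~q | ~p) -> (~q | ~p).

Not valid

Tableau for the negation ~(<>[](~q | ~p) -> (~q | ~p)):
1. ~(<>[](~q | ~p) -> (~q | ~p)), w0
2. <>[](~q | ~p), w0
3. ~(~q | ~p), w0
4. q, w0
5. p, w0
6. [](~q | ~p), w1
Accessibility: w0Rw1
The negation has an open branch (countermodel exists).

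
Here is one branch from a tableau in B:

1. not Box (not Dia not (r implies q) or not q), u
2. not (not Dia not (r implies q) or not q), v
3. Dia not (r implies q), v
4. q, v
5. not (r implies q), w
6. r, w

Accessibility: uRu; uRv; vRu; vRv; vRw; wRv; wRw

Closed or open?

No atom appears with both signs at the same world.

No, open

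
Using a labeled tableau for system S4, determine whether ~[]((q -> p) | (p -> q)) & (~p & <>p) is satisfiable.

1. ~[]((q -> p) | (p -> q)) & (~p & <>p), w0
2. ~[]((q -> p) | (p -> q)), w0   [&-rule on 1]
3. ~p & <>p, w0   [&-rule on 1]
4. ~p, w0   [&-rule on 3]
5. <>p, w0   [&-rule on 3]
6. ~((q -> p) | (p -> q)), w1   [~[]-rule on 2: fresh world w1, w0Rw1]
7. ~(q -> p), w1   [~|-rule on 6]
8. ~(p -> q), w1   [~|-rule on 6]
9. q, w1   [~->-rule on 7]
10. ~p, w1   [~->-rule on 7]
11. p, w1   [~->-rule on 8]
12. ~q, w1   [~->-rule on 8]
Accessibility: w0Rw0, w0Rw1, w1Rw1
Branch closes: p and ~p both at w1.
Every branch closes; the branch above is one of them.

No, unsatisfiable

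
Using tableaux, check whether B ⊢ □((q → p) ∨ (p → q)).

Tableau for the negation ¬□((q → p) ∨ (p → q)):
1. ¬□((q → p) ∨ (p → q)), 0
2. ¬((q → p) ∨ (p → q)), 1
3. ¬(q → p), 1
4. ¬(p → q), 1
5. q, 1
6. ¬p, 1
7. p, 1
8. ¬q, 1
Accessibility: 0R0, 0R1, 1R0, 1R1
Branch closes: p and ¬p both at 1.
All branches of the negation close; one closing branch shown above.

Valid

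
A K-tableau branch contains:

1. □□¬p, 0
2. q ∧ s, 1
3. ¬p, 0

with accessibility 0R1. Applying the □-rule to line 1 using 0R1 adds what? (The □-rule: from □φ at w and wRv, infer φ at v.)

□¬p, 1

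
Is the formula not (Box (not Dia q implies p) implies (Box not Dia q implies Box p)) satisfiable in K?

Unsatisfiable

1. not (Box (not Dia q implies p) implies (Box not Dia q implies Box p)), 0
2. Box (not Dia q implies p), 0
3. not (Box not Dia q implies Box p), 0
4. Box not Dia q, 0
5. not Box p, 0
6. not p, 1
7. not Dia q implies p, 1
8. not Dia q, 1
9. Dia q, 1
10. q, 2
11. not q, 2
Accessibility: 0R1, 1R2
Branch closes: q and not q both at 2.
All branches of the tableau close; one closing branch shown above.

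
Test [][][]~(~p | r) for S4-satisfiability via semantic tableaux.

1. [][][]~(~p | r), u
2. [][]~(~p | r), u
3. []~(~p | r), u
4. ~(~p | r), u
5. p, u
6. ~r, u
Accessibility: uRu

Satisfiable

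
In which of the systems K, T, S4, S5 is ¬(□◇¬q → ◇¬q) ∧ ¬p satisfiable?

K

K-tableau for the formula:
1. ¬(□◇¬q → ◇¬q) ∧ ¬p, 0
2. ¬(□◇¬q → ◇¬q), 0
3. ¬p, 0
4. □◇¬q, 0
5. ¬◇¬q, 0
Complete open branch: satisfiable in K.
T-tableau for the formula:
1. ¬(□◇¬q → ◇¬q) ∧ ¬p, 0
2. ¬(□◇¬q → ◇¬q), 0
3. ¬p, 0
4. □◇¬q, 0
5. ¬◇¬q, 0
6. ◇¬q, 0
7. q, 0
8. ¬q, 1
9. ◇¬q, 1
10. q, 1
Accessibility: 0R0, 0R1, 1R1
Branch closes: q and ¬q both at 1.
Every branch closes (one shown): unsatisfiable in T, hence also in S4, S5 (every S4/S5-frame is a T-frame).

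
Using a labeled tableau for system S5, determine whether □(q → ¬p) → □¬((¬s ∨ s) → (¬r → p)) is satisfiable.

1. □(q → ¬p) → □¬((¬s ∨ s) → (¬r → p)), u
2. □¬((¬s ∨ s) → (¬r → p)), u
3. ¬((¬s ∨ s) → (¬r → p)), u
4. ¬s ∨ s, u
5. ¬(¬r → p), u
6. ¬r, u
7. ¬p, u
8. s, u
Accessibility: uRu

Satisfiable (open branch found)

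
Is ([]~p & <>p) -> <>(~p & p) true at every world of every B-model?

Yes, valid

Tableau for the negation ~(([]~p & <>p) -> <>(~p & p)):
1. ~(([]~p & <>p) -> <>(~p & p)), u
2. []~p & <>p, u
3. ~<>(~p & p), u
4. []~p, u
5. <>p, u
6. ~(~p & p), u
7. ~p, u
8. p, v
9. ~(~p & p), v
10. ~p, v
Accessibility: uRu, uRv, vRu, vRv
Branch closes: p and ~p both at v.
All branches of the negation close; one closing branch shown above.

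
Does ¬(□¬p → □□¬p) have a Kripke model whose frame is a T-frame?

1. ¬(□¬p → □□¬p), u
2. □¬p, u
3. ¬□□¬p, u
4. ¬p, u
5. ¬□¬p, v
6. ¬p, v
7. p, w
Accessibility: uRu, uRv, vRv, vRw, wRw

Yes, satisfiable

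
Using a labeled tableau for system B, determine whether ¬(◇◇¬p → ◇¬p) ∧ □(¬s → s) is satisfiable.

Yes, satisfiable

1. ¬(◇◇¬p → ◇¬p) ∧ □(¬s → s), 0
2. ¬(◇◇¬p → ◇¬p), 0
3. □(¬s → s), 0
4. ◇◇¬p, 0
5. ¬◇¬p, 0
6. ¬s → s, 0
7. p, 0
8. s, 0
9. ◇¬p, 1
10. ¬s → s, 1
11. p, 1
12. s, 1
13. ¬p, 2
Accessibility: 0R0, 0R1, 1R0, 1R1, 1R2, 2R1, 2R2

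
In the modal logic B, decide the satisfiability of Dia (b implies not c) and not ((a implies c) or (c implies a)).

1. Dia (b implies not c) and not ((a implies c) or (c implies a)), u
2. Dia (b implies not c), u
3. not ((a implies c) or (c implies a)), u
4. not (a implies c), u
5. not (c implies a), u
6. a, u
7. not c, u
8. c, u
9. not a, u
Accessibility: uRu
Branch closes: c and not c both at u.
Every branch closes; the branch above is one of them.

Unsatisfiable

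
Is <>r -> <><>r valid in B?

Valid

Tableau for the negation ~(<>r -> <><>r):
1. ~(<>r -> <><>r), w0
2. <>r, w0
3. ~<><>r, w0
4. ~<>r, w0
5. ~r, w0
6. r, w1
7. ~<>r, w1
8. ~r, w1
Accessibility: w0Rw0, w0Rw1, w1Rw0, w1Rw1
Branch closes: r and ~r both at w1.
All branches of the negation close; one closing branch shown above.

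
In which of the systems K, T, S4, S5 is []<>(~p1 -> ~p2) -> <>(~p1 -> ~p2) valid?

T, S4, S5

K-tableau for the negation ~([]<>(~p1 -> ~p2) -> <>(~p1 -> ~p2)):
1. ~([]<>(~p1 -> ~p2) -> <>(~p1 -> ~p2)), u
2. []<>(~p1 -> ~p2), u
3. ~<>(~p1 -> ~p2), u
Complete open branch: countermodel on a K-frame, so not valid in K.
T-tableau for the negation ~([]<>(~p1 -> ~p2) -> <>(~p1 -> ~p2)):
1. ~([]<>(~p1 -> ~p2) -> <>(~p1 -> ~p2)), u
2. []<>(~p1 -> ~p2), u
3. ~<>(~p1 -> ~p2), u
4. <>(~p1 -> ~p2), u
5. ~(~p1 -> ~p2), u
6. ~p1, u
7. p2, u
8. ~p1 -> ~p2, v
9. <>(~p1 -> ~p2), v
10. ~(~p1 -> ~p2), v
11. ~p1, v
12. p2, v
13. ~p2, v
Accessibility: uRu, uRv, vRv
Branch closes: p2 and ~p2 both at v.
Every branch closes (one shown): valid in T, hence also in S4, S5 (every theorem of T is a theorem of S4 and S5).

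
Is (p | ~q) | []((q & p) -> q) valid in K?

Valid

Tableau for the negation ~((p | ~q) | []((q & p) -> q)):
1. ~((p | ~q) | []((q & p) -> q)), u
2. ~(p | ~q), u
3. ~[]((q & p) -> q), u
4. ~p, u
5. q, u
6. ~((q & p) -> q), v
7. q & p, v
8. ~q, v
9. q, v
10. p, v
Accessibility: uRv
Branch closes: q and ~q both at v.
Every branch of the negation's tableau closes; the branch above is one of them.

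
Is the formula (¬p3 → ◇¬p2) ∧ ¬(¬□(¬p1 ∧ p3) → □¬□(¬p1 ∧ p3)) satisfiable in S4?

Satisfiable

1. (¬p3 → ◇¬p2) ∧ ¬(¬□(¬p1 ∧ p3) → □¬□(¬p1 ∧ p3)), w0
2. ¬p3 → ◇¬p2, w0
3. ¬(¬□(¬p1 ∧ p3) → □¬□(¬p1 ∧ p3)), w0
4. ¬□(¬p1 ∧ p3), w0
5. ¬□¬□(¬p1 ∧ p3), w0
6. ◇¬p2, w0
7. ¬(¬p1 ∧ p3), w1
8. ¬p3, w1
9. □(¬p1 ∧ p3), w2
10. ¬p1 ∧ p3, w2
11. ¬p1, w2
12. p3, w2
13. ¬p2, w3
Accessibility: w0Rw0, w0Rw1, w0Rw2, w0Rw3, w1Rw1, w2Rw2, w3Rw3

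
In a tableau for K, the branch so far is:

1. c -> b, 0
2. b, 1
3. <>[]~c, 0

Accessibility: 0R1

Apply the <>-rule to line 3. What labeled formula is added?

a fresh world 2 with 0R2, and []~c at 2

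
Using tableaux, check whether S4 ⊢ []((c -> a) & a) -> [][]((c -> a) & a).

Tableau for the negation ~([]((c -> a) & a) -> [][]((c -> a) & a)):
1. ~([]((c -> a) & a) -> [][]((c -> a) & a)), 0
2. []((c -> a) & a), 0
3. ~[][]((c -> a) & a), 0
4. (c -> a) & a, 0
5. c -> a, 0
6. a, 0
7. ~[]((c -> a) & a), 1
8. (c -> a) & a, 1
9. c -> a, 1
10. a, 1
11. ~((c -> a) & a), 2
12. (c -> a) & a, 2
13. c -> a, 2
14. a, 2
15. ~(c -> a), 2
16. c, 2
17. ~a, 2
Accessibility: 0R0, 0R1, 0R2, 1R1, 1R2, 2R2
Branch closes: a and ~a both at 2.
All branches of the negation close; one closing branch shown above.

Yes, valid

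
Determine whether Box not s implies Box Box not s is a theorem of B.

Tableau for the negation not (Box not s implies Box Box not s):
1. not (Box not s implies Box Box not s), w0
2. Box not s, w0
3. not Box Box not s, w0
4. not s, w0
5. not Box not s, w1
6. not s, w1
7. s, w2
Accessibility: w0Rw0, w0Rw1, w1Rw0, w1Rw1, w1Rw2, w2Rw1, w2Rw2
The negation has an open branch (countermodel exists).

No, not valid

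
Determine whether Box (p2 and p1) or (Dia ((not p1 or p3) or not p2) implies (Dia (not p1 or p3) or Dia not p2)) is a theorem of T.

Tableau for the negation not (Box (p2 and p1) or (Dia ((not p1 or p3) or not p2) implies (Dia (not p1 or p3) or Dia not p2))):
1. not (Box (p2 and p1) or (Dia ((not p1 or p3) or not p2) implies (Dia (not p1 or p3) or Dia not p2))), w0
2. not Box (p2 and p1), w0
3. not (Dia ((not p1 or p3) or not p2) implies (Dia (not p1 or p3) or Dia not p2)), w0
4. Dia ((not p1 or p3) or not p2), w0
5. not (Dia (not p1 or p3) or Dia not p2), w0
6. not Dia (not p1 or p3), w0
7. not Dia not p2, w0
8. not (not p1 or p3), w0
9. p1, w0
10. not p3, w0
11. p2, w0
12. not (p2 and p1), w1
13. not (not p1 or p3), w1
14. p1, w1
15. not p3, w1
16. p2, w1
17. not p1, w1
Accessibility: w0Rw0, w0Rw1, w1Rw1
Branch closes: p1 and not p1 both at w1.
All branches of the negation close; one closing branch shown above.

Valid in T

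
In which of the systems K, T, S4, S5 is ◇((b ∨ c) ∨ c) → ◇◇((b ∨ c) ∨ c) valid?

T, S4, S5

T-tableau for the negation ¬(◇((b ∨ c) ∨ c) → ◇◇((b ∨ c) ∨ c)):
1. ¬(◇((b ∨ c) ∨ c) → ◇◇((b ∨ c) ∨ c)), u
2. ◇((b ∨ c) ∨ c), u   [¬→-rule on 1]
3. ¬◇◇((b ∨ c) ∨ c), u   [¬→-rule on 1]
4. ¬◇((b ∨ c) ∨ c), u   [¬◇-rule on 3 via uRu]
5. ¬((b ∨ c) ∨ c), u   [¬◇-rule on 4 via uRu]
6. ¬(b ∨ c), u   [¬∨-rule on 5]
7. ¬c, u   [¬∨-rule on 5]
8. ¬b, u   [¬∨-rule on 6]
9. (b ∨ c) ∨ c, v   [◇-rule on 2: fresh world v, uRv]
10. ¬◇((b ∨ c) ∨ c), v   [¬◇-rule on 3 via uRv]
11. ¬((b ∨ c) ∨ c), v   [¬◇-rule on 4 via uRv]
12. ¬(b ∨ c), v   [¬∨-rule on 11]
13. ¬c, v   [¬∨-rule on 11]
14. ¬b, v   [¬∨-rule on 12]
15. b ∨ c, v   [∨-rule on 9 (branches; this branch)]
16. c, v   [∨-rule on 15 (branches; this branch)]
Accessibility: uRu, uRv, vRv
Branch closes: c and ¬c both at v.
Every branch closes (one shown): valid in T, hence also in S4, S5 (every theorem of T is a theorem of S4 and S5).
K-tableau for the negation ¬(◇((b ∨ c) ∨ c) → ◇◇((b ∨ c) ∨ c)):
1. ¬(◇((b ∨ c) ∨ c) → ◇◇((b ∨ c) ∨ c)), u
2. ◇((b ∨ c) ∨ c), u   [¬→-rule on 1]
3. ¬◇◇((b ∨ c) ∨ c), u   [¬→-rule on 1]
4. (b ∨ c) ∨ c, v   [◇-rule on 2: fresh world v, uRv]
5. ¬◇((b ∨ c) ∨ c), v   [¬◇-rule on 3 via uRv]
6. c, v   [∨-rule on 4 (branches; this branch)]
Accessibility: uRv
Complete open branch: countermodel on a K-frame, so not valid in K.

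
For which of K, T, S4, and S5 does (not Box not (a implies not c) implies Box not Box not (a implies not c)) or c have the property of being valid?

S5-tableau for the negation not ((not Box not (a implies not c) implies Box not Box not (a implies not c)) or c):
1. not ((not Box not (a implies not c) implies Box not Box not (a implies not c)) or c), 0
2. not (not Box not (a implies not c) implies Box not Box not (a implies not c)), 0
3. not c, 0
4. not Box not (a implies not c), 0
5. not Box not Box not (a implies not c), 0
6. a implies not c, 1
7. not c, 1
8. Box not (a implies not c), 2
9. not (a implies not c), 0
10. a, 0
11. c, 0
Accessibility: 0R0, 0R1, 0R2, 1R0, 1R1, 1R2, 2R0, 2R1, 2R2
Branch closes: c and not c both at 0.
Every branch closes (one shown): valid in S5.
S4-tableau for the negation not ((not Box not (a implies not c) implies Box not Box not (a implies not c)) or c):
1. not ((not Box not (a implies not c) implies Box not Box not (a implies not c)) or c), 0
2. not (not Box not (a implies not c) implies Box not Box not (a implies not c)), 0
3. not c, 0
4. not Box not (a implies not c), 0
5. not Box not Box not (a implies not c), 0
6. a implies not c, 1
7. not c, 1
8. Box not (a implies not c), 2
9. not (a implies not c), 2
10. a, 2
11. c, 2
Accessibility: 0R0, 0R1, 0R2, 1R1, 2R2
Complete open branch: countermodel on an S4-frame, so not valid in S4, nor in K, T (the same frame is also a K-frame and a T-frame).

S5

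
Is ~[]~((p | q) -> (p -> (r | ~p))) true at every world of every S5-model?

Tableau for the negation []~((p | q) -> (p -> (r | ~p))):
1. []~((p | q) -> (p -> (r | ~p))), u
2. ~((p | q) -> (p -> (r | ~p))), u
3. p | q, u
4. ~(p -> (r | ~p)), u
5. p, u
6. ~(r | ~p), u
7. ~r, u
8. q, u
Accessibility: uRu
The negation has an open branch (countermodel exists).

No, not valid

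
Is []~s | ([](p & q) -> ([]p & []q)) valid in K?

Tableau for the negation ~([]~s | ([](p & q) -> ([]p & []q))):
1. ~([]~s | ([](p & q) -> ([]p & []q))), w0
2. ~[]~s, w0   [~|-rule on 1]
3. ~([](p & q) -> ([]p & []q)), w0   [~|-rule on 1]
4. [](p & q), w0   [~->-rule on 3]
5. ~([]p & []q), w0   [~->-rule on 3]
6. ~[]q, w0   [~&-rule on 5 (branches; this branch)]
7. s, w1   [~[]-rule on 2: fresh world w1, w0Rw1]
8. p & q, w1   [[]-rule on 4 via w0Rw1]
9. p, w1   [&-rule on 8]
10. q, w1   [&-rule on 8]
11. ~q, w2   [~[]-rule on 6: fresh world w2, w0Rw2]
12. p & q, w2   [[]-rule on 4 via w0Rw2]
13. p, w2   [&-rule on 12]
14. q, w2   [&-rule on 12]
Accessibility: w0Rw1, w0Rw2
Branch closes: q and ~q both at w2.
Every branch of the negation's tableau closes; the branch above is one of them.

Valid in K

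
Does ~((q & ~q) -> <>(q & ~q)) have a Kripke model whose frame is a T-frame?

Unsatisfiable

1. ~((q & ~q) -> <>(q & ~q)), w0
2. q & ~q, w0
3. ~<>(q & ~q), w0
4. q, w0
5. ~q, w0
Accessibility: w0Rw0
Branch closes: q and ~q both at w0.
(One branch shown.) All branches close.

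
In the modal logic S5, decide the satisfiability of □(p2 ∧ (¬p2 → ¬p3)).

Satisfiable (open branch found)

1. □(p2 ∧ (¬p2 → ¬p3)), 0
2. p2 ∧ (¬p2 → ¬p3), 0
3. p2, 0
4. ¬p2 → ¬p3, 0
5. ¬p3, 0
Accessibility: 0R0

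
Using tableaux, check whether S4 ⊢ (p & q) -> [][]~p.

Tableau for the negation ~((p & q) -> [][]~p):
1. ~((p & q) -> [][]~p), 0
2. p & q, 0
3. ~[][]~p, 0
4. p, 0
5. q, 0
6. ~[]~p, 1
7. p, 2
Accessibility: 0R0, 0R1, 0R2, 1R1, 1R2, 2R2
The negation has an open branch (countermodel exists).

Invalid (countermodel exists)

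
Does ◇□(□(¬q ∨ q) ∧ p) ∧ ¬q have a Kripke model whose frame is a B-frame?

1. ◇□(□(¬q ∨ q) ∧ p) ∧ ¬q, 0
2. ◇□(□(¬q ∨ q) ∧ p), 0
3. ¬q, 0
4. □(□(¬q ∨ q) ∧ p), 1
5. □(¬q ∨ q) ∧ p, 0
6. □(¬q ∨ q), 0
7. p, 0
8. □(¬q ∨ q) ∧ p, 1
9. □(¬q ∨ q), 1
10. p, 1
11. ¬q ∨ q, 0
12. ¬q ∨ q, 1
13. q, 1
Accessibility: 0R0, 0R1, 1R0, 1R1

Satisfiable (open branch found)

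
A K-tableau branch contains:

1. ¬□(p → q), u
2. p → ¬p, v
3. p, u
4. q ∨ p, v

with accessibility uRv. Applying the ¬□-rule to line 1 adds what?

a fresh world w with uRw, and ¬(p → q) at w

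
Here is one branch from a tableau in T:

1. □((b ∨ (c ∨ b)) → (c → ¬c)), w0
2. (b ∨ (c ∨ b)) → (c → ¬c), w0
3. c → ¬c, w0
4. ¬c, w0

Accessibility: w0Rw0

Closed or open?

Open

No atom appears with both signs at the same world.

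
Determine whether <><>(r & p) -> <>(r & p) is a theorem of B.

Not valid

Tableau for the negation ~(<><>(r & p) -> <>(r & p)):
1. ~(<><>(r & p) -> <>(r & p)), 0
2. <><>(r & p), 0   [~->-rule on 1]
3. ~<>(r & p), 0   [~->-rule on 1]
4. ~(r & p), 0   [~<>-rule on 3 via 0R0]
5. ~p, 0   [~&-rule on 4 (branches; this branch)]
6. <>(r & p), 1   [<>-rule on 2: fresh world 1, 0R1]
7. ~(r & p), 1   [~<>-rule on 3 via 0R1]
8. ~p, 1   [~&-rule on 7 (branches; this branch)]
9. r & p, 2   [<>-rule on 6: fresh world 2, 1R2]
10. r, 2   [&-rule on 9]
11. p, 2   [&-rule on 9]
Accessibility: 0R0, 0R1, 1R0, 1R1, 1R2, 2R1, 2R2
The negation has an open branch (countermodel exists).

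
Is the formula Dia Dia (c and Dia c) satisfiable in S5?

1. Dia Dia (c and Dia c), 0
2. Dia (c and Dia c), 1
3. c and Dia c, 2
4. c, 2
5. Dia c, 2
6. c, 3
Accessibility: 0R0, 0R1, 0R2, 0R3, 1R0, 1R1, 1R2, 1R3, 2R0, 2R1, 2R2, 2R3, 3R0, 3R1, 3R2, 3R3

Satisfiable (open branch found)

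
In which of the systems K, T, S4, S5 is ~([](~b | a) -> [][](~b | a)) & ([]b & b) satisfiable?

K, T

S4-tableau for the formula:
1. ~([](~b | a) -> [][](~b | a)) & ([]b & b), w0
2. ~([](~b | a) -> [][](~b | a)), w0   [&-rule on 1]
3. []b & b, w0   [&-rule on 1]
4. [](~b | a), w0   [~->-rule on 2]
5. ~[][](~b | a), w0   [~->-rule on 2]
6. []b, w0   [&-rule on 3]
7. b, w0   [&-rule on 3]
8. ~b | a, w0   [[]-rule on 4 via w0Rw0]
9. a, w0   [|-rule on 8 (branches; this branch)]
10. ~[](~b | a), w1   [~[]-rule on 5: fresh world w1, w0Rw1]
11. ~b | a, w1   [[]-rule on 4 via w0Rw1]
12. b, w1   [[]-rule on 6 via w0Rw1]
13. a, w1   [|-rule on 11 (branches; this branch)]
14. ~(~b | a), w2   [~[]-rule on 10: fresh world w2, w1Rw2]
15. b, w2   [~|-rule on 14]
16. ~a, w2   [~|-rule on 14]
17. ~b | a, w2   [[]-rule on 4 via w0Rw2]
18. a, w2   [|-rule on 17 (branches; this branch)]
Accessibility: w0Rw0, w0Rw1, w0Rw2, w1Rw1, w1Rw2, w2Rw2
Branch closes: a and ~a both at w2.
Every branch closes (one shown): unsatisfiable in S4, hence also in S5 (every S5-frame is an S4-frame).
T-tableau for the formula:
1. ~([](~b | a) -> [][](~b | a)) & ([]b & b), w0
2. ~([](~b | a) -> [][](~b | a)), w0   [&-rule on 1]
3. []b & b, w0   [&-rule on 1]
4. [](~b | a), w0   [~->-rule on 2]
5. ~[][](~b | a), w0   [~->-rule on 2]
6. []b, w0   [&-rule on 3]
7. b, w0   [&-rule on 3]
8. ~b | a, w0   [[]-rule on 4 via w0Rw0]
9. a, w0   [|-rule on 8 (branches; this branch)]
10. ~[](~b | a), w1   [~[]-rule on 5: fresh world w1, w0Rw1]
11. ~b | a, w1   [[]-rule on 4 via w0Rw1]
12. b, w1   [[]-rule on 6 via w0Rw1]
13. a, w1   [|-rule on 11 (branches; this branch)]
14. ~(~b | a), w2   [~[]-rule on 10: fresh world w2, w1Rw2]
15. b, w2   [~|-rule on 14]
16. ~a, w2   [~|-rule on 14]
Accessibility: w0Rw0, w0Rw1, w1Rw1, w1Rw2, w2Rw2
Complete open branch: satisfiable in T, hence also in K (this T-model is also a K-model).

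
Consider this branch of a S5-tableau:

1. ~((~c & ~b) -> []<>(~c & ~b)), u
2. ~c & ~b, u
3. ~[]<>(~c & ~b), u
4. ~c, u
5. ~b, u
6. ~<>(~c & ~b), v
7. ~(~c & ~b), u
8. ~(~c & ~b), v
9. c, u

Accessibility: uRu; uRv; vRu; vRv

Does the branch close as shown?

Closed

Both c and ~c appear at u.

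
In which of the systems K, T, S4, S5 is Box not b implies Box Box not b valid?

S4-tableau for the negation not (Box not b implies Box Box not b):
1. not (Box not b implies Box Box not b), w0
2. Box not b, w0
3. not Box Box not b, w0
4. not b, w0
5. not Box not b, w1
6. not b, w1
7. b, w2
8. not b, w2
Accessibility: w0Rw0, w0Rw1, w0Rw2, w1Rw1, w1Rw2, w2Rw2
Branch closes: b and not b both at w2.
Every branch closes (one shown): valid in S4, hence also in S5 (every theorem of S4 is a theorem of S5).
T-tableau for the negation not (Box not b implies Box Box not b):
1. not (Box not b implies Box Box not b), w0
2. Box not b, w0
3. not Box Box not b, w0
4. not b, w0
5. not Box not b, w1
6. not b, w1
7. b, w2
Accessibility: w0Rw0, w0Rw1, w1Rw1, w1Rw2, w2Rw2
Complete open branch: countermodel on a T-frame, so not valid in T, nor in K (the same frame is also a K-frame).

S4, S5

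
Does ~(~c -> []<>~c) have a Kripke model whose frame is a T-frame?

Satisfiable (open branch found)

1. ~(~c -> []<>~c), w0
2. ~c, w0   [~->-rule on 1]
3. ~[]<>~c, w0   [~->-rule on 1]
4. ~<>~c, w1   [~[]-rule on 3: fresh world w1, w0Rw1]
5. c, w1   [~<>-rule on 4 via w1Rw1]
Accessibility: w0Rw0, w0Rw1, w1Rw1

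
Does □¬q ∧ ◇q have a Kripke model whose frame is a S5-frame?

No, unsatisfiable

1. □¬q ∧ ◇q, w0
2. □¬q, w0   [∧-rule on 1]
3. ◇q, w0   [∧-rule on 1]
4. ¬q, w0   [□-rule on 2 via w0Rw0]
5. q, w1   [◇-rule on 3: fresh world w1, w0Rw1]
6. ¬q, w1   [□-rule on 2 via w0Rw1]
Accessibility: w0Rw0, w0Rw1, w1Rw0, w1Rw1
Branch closes: q and ¬q both at w1.
Every branch closes; the branch above is one of them.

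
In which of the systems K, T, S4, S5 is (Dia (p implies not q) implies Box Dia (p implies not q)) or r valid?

S5

S5-tableau for the negation not ((Dia (p implies not q) implies Box Dia (p implies not q)) or r):
1. not ((Dia (p implies not q) implies Box Dia (p implies not q)) or r), u
2. not (Dia (p implies not q) implies Box Dia (p implies not q)), u
3. not r, u
4. Dia (p implies not q), u
5. not Box Dia (p implies not q), u
6. p implies not q, v
7. not q, v
8. not Dia (p implies not q), w
9. not (p implies not q), u
10. p, u
11. q, u
12. not (p implies not q), v
13. p, v
14. q, v
Accessibility: uRu, uRv, uRw, vRu, vRv, vRw, wRu, wRv, wRw
Branch closes: q and not q both at v.
Every branch closes (one shown): valid in S5.
S4-tableau for the negation not ((Dia (p implies not q) implies Box Dia (p implies not q)) or r):
1. not ((Dia (p implies not q) implies Box Dia (p implies not q)) or r), u
2. not (Dia (p implies not q) implies Box Dia (p implies not q)), u
3. not r, u
4. Dia (p implies not q), u
5. not Box Dia (p implies not q), u
6. p implies not q, v
7. not q, v
8. not Dia (p implies not q), w
9. not (p implies not q), w
10. p, w
11. q, w
Accessibility: uRu, uRv, uRw, vRv, wRw
Complete open branch: countermodel on an S4-frame, so not valid in S4, nor in K, T (the same frame is also a K-frame and a T-frame).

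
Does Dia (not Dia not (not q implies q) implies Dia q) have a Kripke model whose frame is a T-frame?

Satisfiable

1. Dia (not Dia not (not q implies q) implies Dia q), 0
2. not Dia not (not q implies q) implies Dia q, 1
3. Dia q, 1
4. q, 2
Accessibility: 0R0, 0R1, 1R1, 1R2, 2R2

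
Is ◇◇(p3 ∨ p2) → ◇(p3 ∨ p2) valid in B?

Not valid

Tableau for the negation ¬(◇◇(p3 ∨ p2) → ◇(p3 ∨ p2)):
1. ¬(◇◇(p3 ∨ p2) → ◇(p3 ∨ p2)), u
2. ◇◇(p3 ∨ p2), u
3. ¬◇(p3 ∨ p2), u
4. ¬(p3 ∨ p2), u
5. ¬p3, u
6. ¬p2, u
7. ◇(p3 ∨ p2), v
8. ¬(p3 ∨ p2), v
9. ¬p3, v
10. ¬p2, v
11. p3 ∨ p2, w
12. p2, w
Accessibility: uRu, uRv, vRu, vRv, vRw, wRv, wRw
The negation has an open branch (countermodel exists).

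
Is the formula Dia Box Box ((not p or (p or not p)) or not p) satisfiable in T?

Yes, satisfiable

1. Dia Box Box ((not p or (p or not p)) or not p), w0
2. Box Box ((not p or (p or not p)) or not p), w1
3. Box ((not p or (p or not p)) or not p), w1
4. (not p or (p or not p)) or not p, w1
5. not p, w1
Accessibility: w0Rw0, w0Rw1, w1Rw1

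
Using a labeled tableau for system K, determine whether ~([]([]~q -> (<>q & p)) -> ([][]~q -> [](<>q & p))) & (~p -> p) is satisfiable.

Unsatisfiable

1. ~([]([]~q -> (<>q & p)) -> ([][]~q -> [](<>q & p))) & (~p -> p), u
2. ~([]([]~q -> (<>q & p)) -> ([][]~q -> [](<>q & p))), u   [&-rule on 1]
3. ~p -> p, u   [&-rule on 1]
4. []([]~q -> (<>q & p)), u   [~->-rule on 2]
5. ~([][]~q -> [](<>q & p)), u   [~->-rule on 2]
6. [][]~q, u   [~->-rule on 5]
7. ~[](<>q & p), u   [~->-rule on 5]
8. p, u   [->-rule on 3 (branches; this branch)]
9. ~(<>q & p), v   [~[]-rule on 7: fresh world v, uRv]
10. []~q -> (<>q & p), v   [[]-rule on 4 via uRv]
11. []~q, v   [[]-rule on 6 via uRv]
12. ~<>q, v   [~&-rule on 9 (branches; this branch)]
13. <>q & p, v   [->-rule on 10 (branches; this branch)]
14. <>q, v   [&-rule on 13]
15. p, v   [&-rule on 13]
16. q, w   [<>-rule on 14: fresh world w, vRw]
17. ~q, w   [[]-rule on 11 via vRw]
Accessibility: uRv, vRw
Branch closes: q and ~q both at w.
(One branch shown.) All branches close.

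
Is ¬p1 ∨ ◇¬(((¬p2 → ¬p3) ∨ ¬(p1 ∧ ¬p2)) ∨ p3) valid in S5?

Tableau for the negation ¬(¬p1 ∨ ◇¬(((¬p2 → ¬p3) ∨ ¬(p1 ∧ ¬p2)) ∨ p3)):
1. ¬(¬p1 ∨ ◇¬(((¬p2 → ¬p3) ∨ ¬(p1 ∧ ¬p2)) ∨ p3)), u
2. p1, u
3. ¬◇¬(((¬p2 → ¬p3) ∨ ¬(p1 ∧ ¬p2)) ∨ p3), u
4. ((¬p2 → ¬p3) ∨ ¬(p1 ∧ ¬p2)) ∨ p3, u
5. p3, u
Accessibility: uRu
The negation has an open branch (countermodel exists).

Invalid (countermodel exists)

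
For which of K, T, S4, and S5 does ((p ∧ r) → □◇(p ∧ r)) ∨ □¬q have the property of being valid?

S5

S4-tableau for the negation ¬(((p ∧ r) → □◇(p ∧ r)) ∨ □¬q):
1. ¬(((p ∧ r) → □◇(p ∧ r)) ∨ □¬q), 0
2. ¬((p ∧ r) → □◇(p ∧ r)), 0   [¬∨-rule on 1]
3. ¬□¬q, 0   [¬∨-rule on 1]
4. p ∧ r, 0   [¬→-rule on 2]
5. ¬□◇(p ∧ r), 0   [¬→-rule on 2]
6. p, 0   [∧-rule on 4]
7. r, 0   [∧-rule on 4]
8. q, 1   [¬□-rule on 3: fresh world 1, 0R1]
9. ¬◇(p ∧ r), 2   [¬□-rule on 5: fresh world 2, 0R2]
10. ¬(p ∧ r), 2   [¬◇-rule on 9 via 2R2]
11. ¬r, 2   [¬∧-rule on 10 (branches; this branch)]
Accessibility: 0R0, 0R1, 0R2, 1R1, 2R2
Complete open branch: countermodel on an S4-frame, so not valid in S4, nor in K, T (the same frame is also a K-frame and a T-frame).
S5-tableau for the negation ¬(((p ∧ r) → □◇(p ∧ r)) ∨ □¬q):
1. ¬(((p ∧ r) → □◇(p ∧ r)) ∨ □¬q), 0
2. ¬((p ∧ r) → □◇(p ∧ r)), 0   [¬∨-rule on 1]
3. ¬□¬q, 0   [¬∨-rule on 1]
4. p ∧ r, 0   [¬→-rule on 2]
5. ¬□◇(p ∧ r), 0   [¬→-rule on 2]
6. p, 0   [∧-rule on 4]
7. r, 0   [∧-rule on 4]
8. q, 1   [¬□-rule on 3: fresh world 1, 0R1]
9. ¬◇(p ∧ r), 2   [¬□-rule on 5: fresh world 2, 0R2]
10. ¬(p ∧ r), 0   [¬◇-rule on 9 via 2R0]
11. ¬(p ∧ r), 1   [¬◇-rule on 9 via 2R1]
12. ¬(p ∧ r), 2   [¬◇-rule on 9 via 2R2]
13. ¬r, 0   [¬∧-rule on 10 (branches; this branch)]
Accessibility: 0R0, 0R1, 0R2, 1R0, 1R1, 1R2, 2R0, 2R1, 2R2
Branch closes: r and ¬r both at 0.
Every branch closes (one shown): valid in S5.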